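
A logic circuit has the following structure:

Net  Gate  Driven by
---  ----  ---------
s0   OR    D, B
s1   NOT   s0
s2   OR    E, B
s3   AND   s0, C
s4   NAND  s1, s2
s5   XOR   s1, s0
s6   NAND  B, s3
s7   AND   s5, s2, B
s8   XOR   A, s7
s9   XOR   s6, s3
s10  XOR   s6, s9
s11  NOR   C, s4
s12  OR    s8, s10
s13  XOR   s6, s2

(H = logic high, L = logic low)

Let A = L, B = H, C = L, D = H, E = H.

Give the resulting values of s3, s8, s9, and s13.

s0 = D OR B = H OR H = H
s1 = NOT s0 = NOT H = L
s2 = E OR B = H OR H = H
s3 = s0 AND C = H AND L = L
s5 = s1 XOR s0 = L XOR H = H
s6 = B NAND s3 = H NAND L = H
s7 = s5 AND s2 AND B = H AND H AND H = H
s8 = A XOR s7 = L XOR H = H
s9 = s6 XOR s3 = H XOR L = H
s13 = s6 XOR s2 = H XOR H = L

s3 = L  s8 = H  s9 = H  s13 = L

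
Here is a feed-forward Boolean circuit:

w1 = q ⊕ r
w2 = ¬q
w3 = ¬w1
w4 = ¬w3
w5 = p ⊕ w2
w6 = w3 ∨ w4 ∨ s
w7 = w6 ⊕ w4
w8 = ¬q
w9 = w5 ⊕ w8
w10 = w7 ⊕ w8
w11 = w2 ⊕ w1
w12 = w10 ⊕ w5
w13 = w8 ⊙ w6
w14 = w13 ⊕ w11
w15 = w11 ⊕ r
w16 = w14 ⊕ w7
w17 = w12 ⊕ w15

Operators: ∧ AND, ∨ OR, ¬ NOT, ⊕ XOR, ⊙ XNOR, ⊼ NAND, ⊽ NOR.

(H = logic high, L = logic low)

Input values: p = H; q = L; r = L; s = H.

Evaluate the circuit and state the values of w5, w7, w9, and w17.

w1 = q XOR r = L XOR L = L
w2 = NOT q = NOT L = H
w3 = NOT w1 = NOT L = H
w4 = NOT w3 = NOT H = L
w5 = p XOR w2 = H XOR H = L
w6 = w3 OR w4 OR s = H OR L OR H = H
w7 = w6 XOR w4 = H XOR L = H
w8 = NOT q = NOT L = H
w9 = w5 XOR w8 = L XOR H = H
w10 = w7 XOR w8 = H XOR H = L
w11 = w2 XOR w1 = H XOR L = H
w12 = w10 XOR w5 = L XOR L = L
w15 = w11 XOR r = H XOR L = H
w17 = w12 XOR w15 = L XOR H = H

w5 = L, w7 = H, w9 = H, w17 = H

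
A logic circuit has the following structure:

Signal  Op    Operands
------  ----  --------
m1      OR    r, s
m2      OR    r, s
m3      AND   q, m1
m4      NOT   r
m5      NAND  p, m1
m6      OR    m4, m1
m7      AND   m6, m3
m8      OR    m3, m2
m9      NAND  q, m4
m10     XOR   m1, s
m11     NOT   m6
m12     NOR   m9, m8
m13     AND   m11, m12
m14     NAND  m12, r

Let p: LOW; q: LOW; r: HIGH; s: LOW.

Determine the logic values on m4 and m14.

m4 = LOW, m14 = HIGH

m1 = r OR s = HIGH OR LOW = HIGH
m2 = r OR s = HIGH OR LOW = HIGH
m3 = q AND m1 = LOW AND HIGH = LOW
m4 = NOT r = NOT HIGH = LOW
m8 = m3 OR m2 = LOW OR HIGH = HIGH
m9 = q NAND m4 = LOW NAND LOW = HIGH
m12 = m9 NOR m8 = HIGH NOR HIGH = LOW
m14 = m12 NAND r = LOW NAND HIGH = HIGH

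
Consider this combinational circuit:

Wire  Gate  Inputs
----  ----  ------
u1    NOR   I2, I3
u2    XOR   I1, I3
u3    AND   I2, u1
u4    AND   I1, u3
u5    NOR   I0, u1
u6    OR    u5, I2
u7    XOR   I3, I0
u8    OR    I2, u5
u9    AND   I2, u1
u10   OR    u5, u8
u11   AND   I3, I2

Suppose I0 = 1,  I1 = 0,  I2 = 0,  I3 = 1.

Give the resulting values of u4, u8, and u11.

u4 = 0; u8 = 0; u11 = 0

u1 = I2 NOR I3 = 0 NOR 1 = 0
u3 = I2 AND u1 = 0 AND 0 = 0
u4 = I1 AND u3 = 0 AND 0 = 0
u5 = I0 NOR u1 = 1 NOR 0 = 0
u8 = I2 OR u5 = 0 OR 0 = 0
u11 = I3 AND I2 = 1 AND 0 = 0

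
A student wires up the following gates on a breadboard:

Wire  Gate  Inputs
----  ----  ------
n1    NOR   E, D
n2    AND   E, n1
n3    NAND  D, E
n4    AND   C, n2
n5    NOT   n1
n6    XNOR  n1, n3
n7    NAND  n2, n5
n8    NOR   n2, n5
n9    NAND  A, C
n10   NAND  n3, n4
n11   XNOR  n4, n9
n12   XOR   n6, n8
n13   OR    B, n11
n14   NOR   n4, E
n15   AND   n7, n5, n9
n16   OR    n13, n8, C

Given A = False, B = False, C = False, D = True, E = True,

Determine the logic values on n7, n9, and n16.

n7 = True, n9 = True, n16 = False

n1 = E NOR D = True NOR True = False
n2 = E AND n1 = True AND False = False
n4 = C AND n2 = False AND False = False
n5 = NOT n1 = NOT False = True
n7 = n2 NAND n5 = False NAND True = True
n8 = n2 NOR n5 = False NOR True = False
n9 = A NAND C = False NAND False = True
n11 = n4 XNOR n9 = False XNOR True = False
n13 = B OR n11 = False OR False = False
n16 = n13 OR n8 OR C = False OR False OR False = False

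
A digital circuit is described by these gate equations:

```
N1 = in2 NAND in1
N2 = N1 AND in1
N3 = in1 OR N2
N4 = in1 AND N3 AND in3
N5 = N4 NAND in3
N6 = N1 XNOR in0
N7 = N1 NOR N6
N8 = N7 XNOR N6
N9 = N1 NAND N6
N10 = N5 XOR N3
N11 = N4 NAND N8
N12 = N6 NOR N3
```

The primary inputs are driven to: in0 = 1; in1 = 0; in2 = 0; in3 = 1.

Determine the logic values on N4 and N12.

N4 = 0; N12 = 0

N1 = in2 NAND in1 = 0 NAND 0 = 1
N2 = N1 AND in1 = 1 AND 0 = 0
N3 = in1 OR N2 = 0 OR 0 = 0
N4 = in1 AND N3 AND in3 = 0 AND 0 AND 1 = 0
N6 = N1 XNOR in0 = 1 XNOR 1 = 1
N12 = N6 NOR N3 = 1 NOR 0 = 0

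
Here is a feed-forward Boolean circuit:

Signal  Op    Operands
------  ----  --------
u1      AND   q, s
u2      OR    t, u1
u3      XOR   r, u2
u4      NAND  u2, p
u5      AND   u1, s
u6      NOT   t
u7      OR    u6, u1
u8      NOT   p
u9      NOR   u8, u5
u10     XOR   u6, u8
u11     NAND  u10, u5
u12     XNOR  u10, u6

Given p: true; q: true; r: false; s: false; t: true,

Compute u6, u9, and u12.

u1 = q AND s = true AND false = false
u5 = u1 AND s = false AND false = false
u6 = NOT t = NOT true = false
u8 = NOT p = NOT true = false
u9 = u8 NOR u5 = false NOR false = true
u10 = u6 XOR u8 = false XOR false = false
u12 = u10 XNOR u6 = false XNOR false = true

u6 = false  u9 = true  u12 = true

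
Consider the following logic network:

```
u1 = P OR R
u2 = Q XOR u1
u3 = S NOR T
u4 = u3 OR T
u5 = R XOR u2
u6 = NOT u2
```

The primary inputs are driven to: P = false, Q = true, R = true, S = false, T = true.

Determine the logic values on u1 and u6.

u1 = P OR R = false OR true = true
u2 = Q XOR u1 = true XOR true = false
u6 = NOT u2 = NOT false = true

u1 = true  u6 = true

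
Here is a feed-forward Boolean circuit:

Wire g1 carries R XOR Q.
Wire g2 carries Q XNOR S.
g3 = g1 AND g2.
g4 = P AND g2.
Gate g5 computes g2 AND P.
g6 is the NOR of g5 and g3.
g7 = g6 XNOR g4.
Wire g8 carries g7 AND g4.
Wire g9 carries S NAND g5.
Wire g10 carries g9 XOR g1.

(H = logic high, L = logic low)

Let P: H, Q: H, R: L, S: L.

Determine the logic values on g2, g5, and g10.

g2 = L, g5 = L, g10 = L

g1 = R XOR Q = L XOR H = H
g2 = Q XNOR S = H XNOR L = L
g5 = g2 AND P = L AND H = L
g9 = S NAND g5 = L NAND L = H
g10 = g9 XOR g1 = H XOR H = L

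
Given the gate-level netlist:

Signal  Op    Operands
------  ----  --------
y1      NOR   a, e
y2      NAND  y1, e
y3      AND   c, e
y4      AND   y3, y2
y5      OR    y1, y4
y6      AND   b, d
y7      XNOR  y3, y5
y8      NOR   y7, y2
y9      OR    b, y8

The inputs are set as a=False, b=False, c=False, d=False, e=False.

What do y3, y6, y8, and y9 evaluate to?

y3 = False, y6 = False, y8 = False, y9 = False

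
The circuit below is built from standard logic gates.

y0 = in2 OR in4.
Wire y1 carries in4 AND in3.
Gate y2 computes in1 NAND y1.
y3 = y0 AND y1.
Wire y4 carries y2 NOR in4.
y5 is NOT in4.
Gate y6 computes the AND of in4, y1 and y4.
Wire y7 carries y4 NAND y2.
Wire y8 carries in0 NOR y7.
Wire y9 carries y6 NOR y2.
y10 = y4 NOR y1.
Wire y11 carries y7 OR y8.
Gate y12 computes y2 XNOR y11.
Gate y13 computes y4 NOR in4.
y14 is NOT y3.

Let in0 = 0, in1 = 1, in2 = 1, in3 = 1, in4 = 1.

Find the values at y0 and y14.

y0 = 1; y14 = 0

y0 = in2 OR in4 = 1 OR 1 = 1
y1 = in4 AND in3 = 1 AND 1 = 1
y3 = y0 AND y1 = 1 AND 1 = 1
y14 = NOT y3 = NOT 1 = 0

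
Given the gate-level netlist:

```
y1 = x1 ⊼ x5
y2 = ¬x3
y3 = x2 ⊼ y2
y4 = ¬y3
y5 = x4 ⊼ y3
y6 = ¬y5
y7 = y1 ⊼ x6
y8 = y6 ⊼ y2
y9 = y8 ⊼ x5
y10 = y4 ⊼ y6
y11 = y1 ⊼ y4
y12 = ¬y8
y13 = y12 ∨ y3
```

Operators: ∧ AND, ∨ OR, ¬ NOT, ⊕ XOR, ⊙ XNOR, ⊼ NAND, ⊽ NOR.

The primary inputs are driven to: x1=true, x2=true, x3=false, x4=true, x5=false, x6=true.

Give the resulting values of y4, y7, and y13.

y4 = true, y7 = false, y13 = false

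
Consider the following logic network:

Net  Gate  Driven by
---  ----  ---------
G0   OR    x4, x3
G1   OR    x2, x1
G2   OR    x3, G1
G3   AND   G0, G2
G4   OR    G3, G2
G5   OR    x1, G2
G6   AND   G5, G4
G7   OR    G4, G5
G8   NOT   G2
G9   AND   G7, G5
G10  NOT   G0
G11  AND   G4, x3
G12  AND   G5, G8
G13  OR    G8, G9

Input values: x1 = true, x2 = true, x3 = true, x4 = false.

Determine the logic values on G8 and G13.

G8 = false  G13 = true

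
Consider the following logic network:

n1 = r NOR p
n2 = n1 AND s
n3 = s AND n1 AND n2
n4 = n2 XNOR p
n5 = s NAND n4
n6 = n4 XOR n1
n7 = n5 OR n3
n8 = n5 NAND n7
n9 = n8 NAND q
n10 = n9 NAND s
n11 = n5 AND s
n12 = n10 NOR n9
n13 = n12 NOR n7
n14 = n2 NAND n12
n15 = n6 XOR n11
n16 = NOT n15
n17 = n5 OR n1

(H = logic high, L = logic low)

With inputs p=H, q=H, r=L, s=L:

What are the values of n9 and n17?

n1 = r NOR p = L NOR H = L
n2 = n1 AND s = L AND L = L
n3 = s AND n1 AND n2 = L AND L AND L = L
n4 = n2 XNOR p = L XNOR H = L
n5 = s NAND n4 = L NAND L = H
n7 = n5 OR n3 = H OR L = H
n8 = n5 NAND n7 = H NAND H = L
n9 = n8 NAND q = L NAND H = H
n17 = n5 OR n1 = H OR L = H

n9 = H, n17 = H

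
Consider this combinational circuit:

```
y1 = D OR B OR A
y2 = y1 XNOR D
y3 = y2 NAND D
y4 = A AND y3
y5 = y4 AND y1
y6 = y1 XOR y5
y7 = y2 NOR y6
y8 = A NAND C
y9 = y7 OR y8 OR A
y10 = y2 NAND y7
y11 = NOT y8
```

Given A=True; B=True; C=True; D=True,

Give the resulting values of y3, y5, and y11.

y3 = False; y5 = False; y11 = True

y1 = D OR B OR A = True OR True OR True = True
y2 = y1 XNOR D = True XNOR True = True
y3 = y2 NAND D = True NAND True = False
y4 = A AND y3 = True AND False = False
y5 = y4 AND y1 = False AND True = False
y8 = A NAND C = True NAND True = False
y11 = NOT y8 = NOT False = True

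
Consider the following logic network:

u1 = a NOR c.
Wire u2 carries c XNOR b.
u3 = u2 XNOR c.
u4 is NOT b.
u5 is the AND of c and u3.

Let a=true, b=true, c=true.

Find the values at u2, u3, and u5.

u2 = true, u3 = true, u5 = true

u2 = c XNOR b = true XNOR true = true
u3 = u2 XNOR c = true XNOR true = true
u5 = c AND u3 = true AND true = true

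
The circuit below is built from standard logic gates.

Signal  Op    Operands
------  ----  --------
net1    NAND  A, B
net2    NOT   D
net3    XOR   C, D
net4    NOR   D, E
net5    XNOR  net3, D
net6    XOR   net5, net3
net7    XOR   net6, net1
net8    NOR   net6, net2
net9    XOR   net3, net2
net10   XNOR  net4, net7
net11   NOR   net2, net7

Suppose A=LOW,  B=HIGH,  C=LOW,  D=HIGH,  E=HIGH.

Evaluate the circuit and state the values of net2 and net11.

net1 = A NAND B = LOW NAND HIGH = HIGH
net2 = NOT D = NOT HIGH = LOW
net3 = C XOR D = LOW XOR HIGH = HIGH
net5 = net3 XNOR D = HIGH XNOR HIGH = HIGH
net6 = net5 XOR net3 = HIGH XOR HIGH = LOW
net7 = net6 XOR net1 = LOW XOR HIGH = HIGH
net11 = net2 NOR net7 = LOW NOR HIGH = LOW

net2 = LOW, net11 = LOW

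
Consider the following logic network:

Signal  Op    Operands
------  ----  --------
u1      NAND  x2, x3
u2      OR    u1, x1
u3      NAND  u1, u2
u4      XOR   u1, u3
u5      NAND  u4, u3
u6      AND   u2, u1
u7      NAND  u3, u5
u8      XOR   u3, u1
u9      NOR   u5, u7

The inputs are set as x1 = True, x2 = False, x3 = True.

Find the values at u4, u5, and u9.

u1 = x2 NAND x3 = False NAND True = True
u2 = u1 OR x1 = True OR True = True
u3 = u1 NAND u2 = True NAND True = False
u4 = u1 XOR u3 = True XOR False = True
u5 = u4 NAND u3 = True NAND False = True
u7 = u3 NAND u5 = False NAND True = True
u9 = u5 NOR u7 = True NOR True = False

u4 = True, u5 = True, u9 = False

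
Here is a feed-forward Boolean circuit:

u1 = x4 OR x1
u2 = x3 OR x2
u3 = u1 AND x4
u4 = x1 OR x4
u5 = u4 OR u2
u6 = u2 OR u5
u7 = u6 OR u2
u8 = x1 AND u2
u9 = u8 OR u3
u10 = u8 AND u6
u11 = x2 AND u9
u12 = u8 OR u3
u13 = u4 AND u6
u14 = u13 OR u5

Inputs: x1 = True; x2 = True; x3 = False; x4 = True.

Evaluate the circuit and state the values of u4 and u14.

u2 = x3 OR x2 = False OR True = True
u4 = x1 OR x4 = True OR True = True
u5 = u4 OR u2 = True OR True = True
u6 = u2 OR u5 = True OR True = True
u13 = u4 AND u6 = True AND True = True
u14 = u13 OR u5 = True OR True = True

u4 = True, u14 = True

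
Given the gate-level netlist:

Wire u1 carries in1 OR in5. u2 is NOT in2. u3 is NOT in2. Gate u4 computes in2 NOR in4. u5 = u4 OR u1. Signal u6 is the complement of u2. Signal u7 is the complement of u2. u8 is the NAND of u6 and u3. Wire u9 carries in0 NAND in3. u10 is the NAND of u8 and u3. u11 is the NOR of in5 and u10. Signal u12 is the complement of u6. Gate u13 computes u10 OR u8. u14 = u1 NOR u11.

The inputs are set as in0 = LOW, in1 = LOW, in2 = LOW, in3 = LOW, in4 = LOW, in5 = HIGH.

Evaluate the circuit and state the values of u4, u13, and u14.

u4 = HIGH; u13 = HIGH; u14 = LOW

u1 = in1 OR in5 = LOW OR HIGH = HIGH
u2 = NOT in2 = NOT LOW = HIGH
u3 = NOT in2 = NOT LOW = HIGH
u4 = in2 NOR in4 = LOW NOR LOW = HIGH
u6 = NOT u2 = NOT HIGH = LOW
u8 = u6 NAND u3 = LOW NAND HIGH = HIGH
u10 = u8 NAND u3 = HIGH NAND HIGH = LOW
u11 = in5 NOR u10 = HIGH NOR LOW = LOW
u13 = u10 OR u8 = LOW OR HIGH = HIGH
u14 = u1 NOR u11 = HIGH NOR LOW = LOW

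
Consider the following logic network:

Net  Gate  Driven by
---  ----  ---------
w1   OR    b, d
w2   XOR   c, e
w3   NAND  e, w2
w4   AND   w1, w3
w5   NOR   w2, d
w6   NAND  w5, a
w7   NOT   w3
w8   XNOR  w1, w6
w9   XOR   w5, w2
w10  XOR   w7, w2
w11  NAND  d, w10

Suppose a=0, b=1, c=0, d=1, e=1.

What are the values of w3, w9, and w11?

w2 = c XOR e = 0 XOR 1 = 1
w3 = e NAND w2 = 1 NAND 1 = 0
w5 = w2 NOR d = 1 NOR 1 = 0
w7 = NOT w3 = NOT 0 = 1
w9 = w5 XOR w2 = 0 XOR 1 = 1
w10 = w7 XOR w2 = 1 XOR 1 = 0
w11 = d NAND w10 = 1 NAND 0 = 1

w3 = 0  w9 = 1  w11 = 1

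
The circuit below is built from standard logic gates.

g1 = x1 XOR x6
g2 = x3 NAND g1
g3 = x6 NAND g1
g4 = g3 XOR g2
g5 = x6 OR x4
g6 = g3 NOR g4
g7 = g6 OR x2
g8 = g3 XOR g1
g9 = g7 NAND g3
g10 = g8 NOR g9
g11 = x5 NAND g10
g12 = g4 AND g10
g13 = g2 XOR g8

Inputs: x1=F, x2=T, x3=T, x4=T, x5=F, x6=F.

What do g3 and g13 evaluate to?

g3 = T, g13 = F

g1 = x1 XOR x6 = F XOR F = F
g2 = x3 NAND g1 = T NAND F = T
g3 = x6 NAND g1 = F NAND F = T
g8 = g3 XOR g1 = T XOR F = T
g13 = g2 XOR g8 = T XOR T = F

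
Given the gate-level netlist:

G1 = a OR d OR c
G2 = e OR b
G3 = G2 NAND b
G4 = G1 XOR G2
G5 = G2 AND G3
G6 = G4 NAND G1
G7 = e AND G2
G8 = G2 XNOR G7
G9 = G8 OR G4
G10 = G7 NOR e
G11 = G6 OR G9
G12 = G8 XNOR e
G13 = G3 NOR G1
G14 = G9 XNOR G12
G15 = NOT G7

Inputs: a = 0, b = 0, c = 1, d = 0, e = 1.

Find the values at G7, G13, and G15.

G7 = 1, G13 = 0, G15 = 0

G1 = a OR d OR c = 0 OR 0 OR 1 = 1
G2 = e OR b = 1 OR 0 = 1
G3 = G2 NAND b = 1 NAND 0 = 1
G7 = e AND G2 = 1 AND 1 = 1
G13 = G3 NOR G1 = 1 NOR 1 = 0
G15 = NOT G7 = NOT 1 = 0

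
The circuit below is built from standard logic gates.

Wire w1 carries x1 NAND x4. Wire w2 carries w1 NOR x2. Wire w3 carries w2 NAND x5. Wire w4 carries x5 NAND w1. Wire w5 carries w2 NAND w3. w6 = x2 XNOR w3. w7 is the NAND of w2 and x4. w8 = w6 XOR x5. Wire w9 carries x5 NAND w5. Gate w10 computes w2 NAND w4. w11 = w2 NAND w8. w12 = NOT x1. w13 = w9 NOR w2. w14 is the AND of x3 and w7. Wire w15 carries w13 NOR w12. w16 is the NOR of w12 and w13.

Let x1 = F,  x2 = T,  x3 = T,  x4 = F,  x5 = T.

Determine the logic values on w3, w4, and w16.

w1 = x1 NAND x4 = F NAND F = T
w2 = w1 NOR x2 = T NOR T = F
w3 = w2 NAND x5 = F NAND T = T
w4 = x5 NAND w1 = T NAND T = F
w5 = w2 NAND w3 = F NAND T = T
w9 = x5 NAND w5 = T NAND T = F
w12 = NOT x1 = NOT F = T
w13 = w9 NOR w2 = F NOR F = T
w16 = w12 NOR w13 = T NOR T = F

w3 = T, w4 = F, w16 = F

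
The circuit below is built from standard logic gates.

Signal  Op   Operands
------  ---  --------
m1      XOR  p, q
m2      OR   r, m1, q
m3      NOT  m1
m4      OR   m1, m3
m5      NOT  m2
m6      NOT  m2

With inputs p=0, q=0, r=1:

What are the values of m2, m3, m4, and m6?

m1 = p XOR q = 0 XOR 0 = 0
m2 = r OR m1 OR q = 1 OR 0 OR 0 = 1
m3 = NOT m1 = NOT 0 = 1
m4 = m1 OR m3 = 0 OR 1 = 1
m6 = NOT m2 = NOT 1 = 0

m2 = 1  m3 = 1  m4 = 1  m6 = 0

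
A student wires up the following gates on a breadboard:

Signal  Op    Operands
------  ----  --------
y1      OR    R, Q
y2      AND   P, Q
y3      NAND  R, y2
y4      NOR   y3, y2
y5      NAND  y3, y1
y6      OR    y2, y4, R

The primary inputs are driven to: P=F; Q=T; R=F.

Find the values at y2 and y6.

y2 = P AND Q = F AND T = F
y3 = R NAND y2 = F NAND F = T
y4 = y3 NOR y2 = T NOR F = F
y6 = y2 OR y4 OR R = F OR F OR F = F

y2 = F, y6 = F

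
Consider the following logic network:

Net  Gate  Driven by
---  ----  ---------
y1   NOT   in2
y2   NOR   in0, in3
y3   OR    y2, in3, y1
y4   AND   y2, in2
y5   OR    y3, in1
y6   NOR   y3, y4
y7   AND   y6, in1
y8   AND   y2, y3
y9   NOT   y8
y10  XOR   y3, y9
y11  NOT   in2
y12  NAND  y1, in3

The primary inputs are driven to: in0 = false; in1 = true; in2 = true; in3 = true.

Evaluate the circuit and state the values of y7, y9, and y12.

y1 = NOT in2 = NOT true = false
y2 = in0 NOR in3 = false NOR true = false
y3 = y2 OR in3 OR y1 = false OR true OR false = true
y4 = y2 AND in2 = false AND true = false
y6 = y3 NOR y4 = true NOR false = false
y7 = y6 AND in1 = false AND true = false
y8 = y2 AND y3 = false AND true = false
y9 = NOT y8 = NOT false = true
y12 = y1 NAND in3 = false NAND true = true

y7 = false  y9 = true  y12 = true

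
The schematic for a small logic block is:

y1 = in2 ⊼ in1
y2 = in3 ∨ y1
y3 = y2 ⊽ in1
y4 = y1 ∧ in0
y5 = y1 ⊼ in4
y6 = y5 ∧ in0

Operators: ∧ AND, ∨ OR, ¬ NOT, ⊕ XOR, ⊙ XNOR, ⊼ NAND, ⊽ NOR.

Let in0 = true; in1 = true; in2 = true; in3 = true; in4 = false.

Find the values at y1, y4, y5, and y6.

y1 = false  y4 = false  y5 = true  y6 = true

y1 = in2 NAND in1 = true NAND true = false
y4 = y1 AND in0 = false AND true = false
y5 = y1 NAND in4 = false NAND false = true
y6 = y5 AND in0 = true AND true = true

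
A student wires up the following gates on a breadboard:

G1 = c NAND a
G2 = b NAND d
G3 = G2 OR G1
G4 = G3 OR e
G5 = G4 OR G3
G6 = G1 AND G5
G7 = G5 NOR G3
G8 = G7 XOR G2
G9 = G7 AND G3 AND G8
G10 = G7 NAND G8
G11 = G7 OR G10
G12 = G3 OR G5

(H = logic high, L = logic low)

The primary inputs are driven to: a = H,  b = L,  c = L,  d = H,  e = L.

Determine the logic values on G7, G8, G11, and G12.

G1 = c NAND a = L NAND H = H
G2 = b NAND d = L NAND H = H
G3 = G2 OR G1 = H OR H = H
G4 = G3 OR e = H OR L = H
G5 = G4 OR G3 = H OR H = H
G7 = G5 NOR G3 = H NOR H = L
G8 = G7 XOR G2 = L XOR H = H
G10 = G7 NAND G8 = L NAND H = H
G11 = G7 OR G10 = L OR H = H
G12 = G3 OR G5 = H OR H = H

G7 = L; G8 = H; G11 = H; G12 = H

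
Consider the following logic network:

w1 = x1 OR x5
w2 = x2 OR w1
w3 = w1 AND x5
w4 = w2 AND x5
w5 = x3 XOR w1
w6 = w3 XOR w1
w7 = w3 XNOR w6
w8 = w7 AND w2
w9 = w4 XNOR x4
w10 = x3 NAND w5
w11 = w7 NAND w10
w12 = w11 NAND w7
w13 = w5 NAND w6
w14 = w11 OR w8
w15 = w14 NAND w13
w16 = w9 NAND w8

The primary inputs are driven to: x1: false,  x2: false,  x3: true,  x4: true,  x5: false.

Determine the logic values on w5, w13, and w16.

w5 = true  w13 = true  w16 = true

w1 = x1 OR x5 = false OR false = false
w2 = x2 OR w1 = false OR false = false
w3 = w1 AND x5 = false AND false = false
w4 = w2 AND x5 = false AND false = false
w5 = x3 XOR w1 = true XOR false = true
w6 = w3 XOR w1 = false XOR false = false
w7 = w3 XNOR w6 = false XNOR false = true
w8 = w7 AND w2 = true AND false = false
w9 = w4 XNOR x4 = false XNOR true = false
w13 = w5 NAND w6 = true NAND false = true
w16 = w9 NAND w8 = false NAND false = true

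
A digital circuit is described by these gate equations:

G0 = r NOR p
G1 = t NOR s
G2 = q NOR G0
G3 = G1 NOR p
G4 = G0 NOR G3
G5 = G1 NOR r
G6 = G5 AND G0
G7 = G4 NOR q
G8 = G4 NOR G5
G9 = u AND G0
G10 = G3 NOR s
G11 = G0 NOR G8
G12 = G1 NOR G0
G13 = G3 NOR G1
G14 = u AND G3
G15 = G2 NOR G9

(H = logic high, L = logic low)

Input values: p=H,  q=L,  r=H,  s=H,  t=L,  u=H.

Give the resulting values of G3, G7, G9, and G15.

G3 = L, G7 = L, G9 = L, G15 = L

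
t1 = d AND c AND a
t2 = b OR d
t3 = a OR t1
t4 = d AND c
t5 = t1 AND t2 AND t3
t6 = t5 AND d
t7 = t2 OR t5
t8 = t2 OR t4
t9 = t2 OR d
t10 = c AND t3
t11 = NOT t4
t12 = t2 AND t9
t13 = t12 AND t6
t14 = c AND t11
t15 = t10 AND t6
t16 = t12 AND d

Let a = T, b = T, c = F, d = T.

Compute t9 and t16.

t9 = T; t16 = T

t2 = b OR d = T OR T = T
t9 = t2 OR d = T OR T = T
t12 = t2 AND t9 = T AND T = T
t16 = t12 AND d = T AND T = T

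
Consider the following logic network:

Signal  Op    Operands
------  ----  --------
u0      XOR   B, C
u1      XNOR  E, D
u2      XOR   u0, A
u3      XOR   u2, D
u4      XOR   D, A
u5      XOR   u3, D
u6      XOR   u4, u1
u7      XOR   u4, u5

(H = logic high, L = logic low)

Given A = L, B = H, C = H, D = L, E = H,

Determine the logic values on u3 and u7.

u3 = L  u7 = L

u0 = B XOR C = H XOR H = L
u2 = u0 XOR A = L XOR L = L
u3 = u2 XOR D = L XOR L = L
u4 = D XOR A = L XOR L = L
u5 = u3 XOR D = L XOR L = L
u7 = u4 XOR u5 = L XOR L = L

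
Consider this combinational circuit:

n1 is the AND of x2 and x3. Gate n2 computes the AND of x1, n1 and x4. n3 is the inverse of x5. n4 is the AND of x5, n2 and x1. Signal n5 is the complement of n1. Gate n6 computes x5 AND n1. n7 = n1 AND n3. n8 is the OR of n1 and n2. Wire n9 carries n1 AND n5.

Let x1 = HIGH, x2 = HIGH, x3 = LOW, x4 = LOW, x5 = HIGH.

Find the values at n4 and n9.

n4 = LOW, n9 = LOW

n1 = x2 AND x3 = HIGH AND LOW = LOW
n2 = x1 AND n1 AND x4 = HIGH AND LOW AND LOW = LOW
n4 = x5 AND n2 AND x1 = HIGH AND LOW AND HIGH = LOW
n5 = NOT n1 = NOT LOW = HIGH
n9 = n1 AND n5 = LOW AND HIGH = LOW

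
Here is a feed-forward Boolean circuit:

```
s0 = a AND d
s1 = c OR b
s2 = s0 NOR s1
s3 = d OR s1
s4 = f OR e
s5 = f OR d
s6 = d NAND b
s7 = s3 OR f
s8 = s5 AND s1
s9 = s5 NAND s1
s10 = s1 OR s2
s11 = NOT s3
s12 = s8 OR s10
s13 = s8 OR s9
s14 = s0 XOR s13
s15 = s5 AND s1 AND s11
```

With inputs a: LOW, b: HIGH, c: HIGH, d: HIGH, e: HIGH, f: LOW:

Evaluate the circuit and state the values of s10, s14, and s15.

s10 = HIGH; s14 = HIGH; s15 = LOW

s0 = a AND d = LOW AND HIGH = LOW
s1 = c OR b = HIGH OR HIGH = HIGH
s2 = s0 NOR s1 = LOW NOR HIGH = LOW
s3 = d OR s1 = HIGH OR HIGH = HIGH
s5 = f OR d = LOW OR HIGH = HIGH
s8 = s5 AND s1 = HIGH AND HIGH = HIGH
s9 = s5 NAND s1 = HIGH NAND HIGH = LOW
s10 = s1 OR s2 = HIGH OR LOW = HIGH
s11 = NOT s3 = NOT HIGH = LOW
s13 = s8 OR s9 = HIGH OR LOW = HIGH
s14 = s0 XOR s13 = LOW XOR HIGH = HIGH
s15 = s5 AND s1 AND s11 = HIGH AND HIGH AND LOW = LOW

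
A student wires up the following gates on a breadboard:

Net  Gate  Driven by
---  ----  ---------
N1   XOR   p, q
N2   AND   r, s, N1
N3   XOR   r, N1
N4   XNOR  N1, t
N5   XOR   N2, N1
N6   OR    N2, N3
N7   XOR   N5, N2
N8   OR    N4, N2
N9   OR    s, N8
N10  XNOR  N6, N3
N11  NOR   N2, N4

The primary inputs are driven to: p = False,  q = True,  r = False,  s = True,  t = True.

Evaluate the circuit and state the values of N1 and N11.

N1 = True  N11 = False

N1 = p XOR q = False XOR True = True
N2 = r AND s AND N1 = False AND True AND True = False
N4 = N1 XNOR t = True XNOR True = True
N11 = N2 NOR N4 = False NOR True = False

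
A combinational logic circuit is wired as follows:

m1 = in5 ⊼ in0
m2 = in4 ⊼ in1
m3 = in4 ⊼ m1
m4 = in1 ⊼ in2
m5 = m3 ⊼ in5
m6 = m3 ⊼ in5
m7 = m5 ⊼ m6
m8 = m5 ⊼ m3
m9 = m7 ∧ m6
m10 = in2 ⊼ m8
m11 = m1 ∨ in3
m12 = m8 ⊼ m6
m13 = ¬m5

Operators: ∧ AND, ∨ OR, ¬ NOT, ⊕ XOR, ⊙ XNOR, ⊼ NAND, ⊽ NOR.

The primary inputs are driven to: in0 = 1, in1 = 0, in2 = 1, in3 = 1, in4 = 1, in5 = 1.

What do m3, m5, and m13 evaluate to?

m3 = 1, m5 = 0, m13 = 1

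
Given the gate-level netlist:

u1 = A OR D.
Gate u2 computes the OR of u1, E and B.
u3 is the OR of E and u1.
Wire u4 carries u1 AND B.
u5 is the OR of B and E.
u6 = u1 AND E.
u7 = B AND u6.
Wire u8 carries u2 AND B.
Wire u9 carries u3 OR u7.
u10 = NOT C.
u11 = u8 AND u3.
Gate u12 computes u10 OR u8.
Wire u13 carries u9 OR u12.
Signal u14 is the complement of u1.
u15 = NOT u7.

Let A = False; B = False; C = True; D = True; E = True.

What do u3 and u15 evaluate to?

u1 = A OR D = False OR True = True
u3 = E OR u1 = True OR True = True
u6 = u1 AND E = True AND True = True
u7 = B AND u6 = False AND True = False
u15 = NOT u7 = NOT False = True

u3 = True  u15 = True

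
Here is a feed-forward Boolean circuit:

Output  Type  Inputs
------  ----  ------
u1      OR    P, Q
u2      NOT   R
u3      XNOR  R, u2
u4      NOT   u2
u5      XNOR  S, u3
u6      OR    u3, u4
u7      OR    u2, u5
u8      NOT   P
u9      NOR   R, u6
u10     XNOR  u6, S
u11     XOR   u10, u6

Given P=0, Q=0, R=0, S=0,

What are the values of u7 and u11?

u7 = 1; u11 = 1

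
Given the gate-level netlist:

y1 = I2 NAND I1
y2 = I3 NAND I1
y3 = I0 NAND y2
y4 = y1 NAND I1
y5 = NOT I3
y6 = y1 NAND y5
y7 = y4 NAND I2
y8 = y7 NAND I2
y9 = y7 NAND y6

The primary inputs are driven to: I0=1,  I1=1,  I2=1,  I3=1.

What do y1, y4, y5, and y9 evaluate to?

y1 = I2 NAND I1 = 1 NAND 1 = 0
y4 = y1 NAND I1 = 0 NAND 1 = 1
y5 = NOT I3 = NOT 1 = 0
y6 = y1 NAND y5 = 0 NAND 0 = 1
y7 = y4 NAND I2 = 1 NAND 1 = 0
y9 = y7 NAND y6 = 0 NAND 1 = 1

y1 = 0, y4 = 1, y5 = 0, y9 = 1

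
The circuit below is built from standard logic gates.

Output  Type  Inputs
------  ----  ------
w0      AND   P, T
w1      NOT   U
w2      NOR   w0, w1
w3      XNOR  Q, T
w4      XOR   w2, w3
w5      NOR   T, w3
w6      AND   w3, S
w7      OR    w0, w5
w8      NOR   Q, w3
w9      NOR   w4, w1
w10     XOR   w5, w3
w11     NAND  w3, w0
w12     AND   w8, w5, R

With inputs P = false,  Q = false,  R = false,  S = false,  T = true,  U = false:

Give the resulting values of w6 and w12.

w3 = Q XNOR T = false XNOR true = false
w5 = T NOR w3 = true NOR false = false
w6 = w3 AND S = false AND false = false
w8 = Q NOR w3 = false NOR false = true
w12 = w8 AND w5 AND R = true AND false AND false = false

w6 = false, w12 = false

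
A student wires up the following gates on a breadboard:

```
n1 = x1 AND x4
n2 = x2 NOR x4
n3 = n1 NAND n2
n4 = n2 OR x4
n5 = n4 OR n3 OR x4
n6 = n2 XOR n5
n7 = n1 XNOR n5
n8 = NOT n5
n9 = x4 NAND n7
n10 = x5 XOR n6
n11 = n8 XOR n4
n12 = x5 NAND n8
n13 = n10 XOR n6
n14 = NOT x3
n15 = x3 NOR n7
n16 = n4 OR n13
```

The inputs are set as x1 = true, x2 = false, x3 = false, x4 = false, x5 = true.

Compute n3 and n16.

n1 = x1 AND x4 = true AND false = false
n2 = x2 NOR x4 = false NOR false = true
n3 = n1 NAND n2 = false NAND true = true
n4 = n2 OR x4 = true OR false = true
n5 = n4 OR n3 OR x4 = true OR true OR false = true
n6 = n2 XOR n5 = true XOR true = false
n10 = x5 XOR n6 = true XOR false = true
n13 = n10 XOR n6 = true XOR false = true
n16 = n4 OR n13 = true OR true = true

n3 = true, n16 = true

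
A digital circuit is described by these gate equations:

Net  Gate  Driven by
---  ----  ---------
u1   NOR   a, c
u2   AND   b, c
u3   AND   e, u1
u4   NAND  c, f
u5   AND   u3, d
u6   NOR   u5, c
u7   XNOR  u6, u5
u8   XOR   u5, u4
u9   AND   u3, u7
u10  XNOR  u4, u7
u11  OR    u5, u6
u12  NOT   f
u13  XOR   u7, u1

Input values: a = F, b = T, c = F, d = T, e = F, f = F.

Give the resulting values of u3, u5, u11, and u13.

u3 = F  u5 = F  u11 = T  u13 = T

u1 = a NOR c = F NOR F = T
u3 = e AND u1 = F AND T = F
u5 = u3 AND d = F AND T = F
u6 = u5 NOR c = F NOR F = T
u7 = u6 XNOR u5 = T XNOR F = F
u11 = u5 OR u6 = F OR T = T
u13 = u7 XOR u1 = F XOR T = T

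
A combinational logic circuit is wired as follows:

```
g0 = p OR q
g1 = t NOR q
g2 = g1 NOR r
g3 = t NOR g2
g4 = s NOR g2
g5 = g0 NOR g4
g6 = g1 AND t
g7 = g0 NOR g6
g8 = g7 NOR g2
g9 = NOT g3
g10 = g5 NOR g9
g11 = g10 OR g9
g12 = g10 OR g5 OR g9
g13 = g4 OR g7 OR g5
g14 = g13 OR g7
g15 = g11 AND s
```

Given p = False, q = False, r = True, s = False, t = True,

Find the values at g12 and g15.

g0 = p OR q = False OR False = False
g1 = t NOR q = True NOR False = False
g2 = g1 NOR r = False NOR True = False
g3 = t NOR g2 = True NOR False = False
g4 = s NOR g2 = False NOR False = True
g5 = g0 NOR g4 = False NOR True = False
g9 = NOT g3 = NOT False = True
g10 = g5 NOR g9 = False NOR True = False
g11 = g10 OR g9 = False OR True = True
g12 = g10 OR g5 OR g9 = False OR False OR True = True
g15 = g11 AND s = True AND False = False

g12 = True, g15 = False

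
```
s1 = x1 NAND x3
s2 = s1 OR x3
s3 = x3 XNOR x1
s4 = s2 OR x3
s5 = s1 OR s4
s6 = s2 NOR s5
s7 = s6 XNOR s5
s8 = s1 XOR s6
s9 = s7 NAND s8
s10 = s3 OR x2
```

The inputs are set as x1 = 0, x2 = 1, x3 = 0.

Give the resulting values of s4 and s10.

s4 = 1; s10 = 1

s1 = x1 NAND x3 = 0 NAND 0 = 1
s2 = s1 OR x3 = 1 OR 0 = 1
s3 = x3 XNOR x1 = 0 XNOR 0 = 1
s4 = s2 OR x3 = 1 OR 0 = 1
s10 = s3 OR x2 = 1 OR 1 = 1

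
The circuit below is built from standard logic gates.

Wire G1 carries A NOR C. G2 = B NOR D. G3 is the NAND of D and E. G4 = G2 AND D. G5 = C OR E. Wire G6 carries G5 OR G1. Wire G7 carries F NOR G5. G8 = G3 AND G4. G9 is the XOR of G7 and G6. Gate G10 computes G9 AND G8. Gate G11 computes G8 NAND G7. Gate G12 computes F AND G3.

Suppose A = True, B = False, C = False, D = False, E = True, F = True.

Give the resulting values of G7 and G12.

G7 = False  G12 = True

G3 = D NAND E = False NAND True = True
G5 = C OR E = False OR True = True
G7 = F NOR G5 = True NOR True = False
G12 = F AND G3 = True AND True = True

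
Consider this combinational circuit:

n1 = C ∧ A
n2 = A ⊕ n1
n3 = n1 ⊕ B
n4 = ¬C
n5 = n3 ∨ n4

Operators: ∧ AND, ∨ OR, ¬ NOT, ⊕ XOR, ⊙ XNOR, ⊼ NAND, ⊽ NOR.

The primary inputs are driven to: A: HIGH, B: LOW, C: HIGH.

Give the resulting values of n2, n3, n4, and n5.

n1 = C AND A = HIGH AND HIGH = HIGH
n2 = A XOR n1 = HIGH XOR HIGH = LOW
n3 = n1 XOR B = HIGH XOR LOW = HIGH
n4 = NOT C = NOT HIGH = LOW
n5 = n3 OR n4 = HIGH OR LOW = HIGH

n2 = LOW, n3 = HIGH, n4 = LOW, n5 = HIGH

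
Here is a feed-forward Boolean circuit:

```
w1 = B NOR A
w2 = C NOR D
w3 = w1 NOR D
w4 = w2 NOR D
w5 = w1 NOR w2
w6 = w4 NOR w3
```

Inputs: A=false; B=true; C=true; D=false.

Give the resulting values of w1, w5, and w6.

w1 = false; w5 = true; w6 = false

w1 = B NOR A = true NOR false = false
w2 = C NOR D = true NOR false = false
w3 = w1 NOR D = false NOR false = true
w4 = w2 NOR D = false NOR false = true
w5 = w1 NOR w2 = false NOR false = true
w6 = w4 NOR w3 = true NOR true = false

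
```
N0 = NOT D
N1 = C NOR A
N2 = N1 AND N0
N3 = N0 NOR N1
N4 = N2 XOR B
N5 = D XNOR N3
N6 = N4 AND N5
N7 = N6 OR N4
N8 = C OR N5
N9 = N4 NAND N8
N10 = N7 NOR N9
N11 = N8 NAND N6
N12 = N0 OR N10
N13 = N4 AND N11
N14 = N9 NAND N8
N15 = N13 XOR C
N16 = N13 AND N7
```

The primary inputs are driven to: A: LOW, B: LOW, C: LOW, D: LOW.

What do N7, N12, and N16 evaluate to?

N7 = HIGH, N12 = HIGH, N16 = LOW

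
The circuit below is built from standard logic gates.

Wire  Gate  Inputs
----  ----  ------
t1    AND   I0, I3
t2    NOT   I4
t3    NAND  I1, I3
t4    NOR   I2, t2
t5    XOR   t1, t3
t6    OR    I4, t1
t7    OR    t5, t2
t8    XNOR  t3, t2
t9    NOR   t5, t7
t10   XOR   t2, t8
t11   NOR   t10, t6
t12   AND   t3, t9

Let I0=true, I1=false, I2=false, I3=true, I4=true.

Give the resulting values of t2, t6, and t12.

t2 = false  t6 = true  t12 = true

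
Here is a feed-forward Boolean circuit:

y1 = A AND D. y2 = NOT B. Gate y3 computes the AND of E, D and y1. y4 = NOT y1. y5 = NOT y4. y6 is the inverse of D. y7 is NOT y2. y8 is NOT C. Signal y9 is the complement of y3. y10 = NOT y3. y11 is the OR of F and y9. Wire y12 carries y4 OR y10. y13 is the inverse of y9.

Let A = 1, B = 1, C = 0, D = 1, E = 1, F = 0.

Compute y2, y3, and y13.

y2 = 0  y3 = 1  y13 = 1

y1 = A AND D = 1 AND 1 = 1
y2 = NOT B = NOT 1 = 0
y3 = E AND D AND y1 = 1 AND 1 AND 1 = 1
y9 = NOT y3 = NOT 1 = 0
y13 = NOT y9 = NOT 0 = 1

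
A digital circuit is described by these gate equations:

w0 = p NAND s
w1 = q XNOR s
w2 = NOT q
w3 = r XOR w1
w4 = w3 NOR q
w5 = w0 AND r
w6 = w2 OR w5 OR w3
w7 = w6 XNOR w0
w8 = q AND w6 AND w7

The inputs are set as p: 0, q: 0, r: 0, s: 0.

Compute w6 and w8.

w0 = p NAND s = 0 NAND 0 = 1
w1 = q XNOR s = 0 XNOR 0 = 1
w2 = NOT q = NOT 0 = 1
w3 = r XOR w1 = 0 XOR 1 = 1
w5 = w0 AND r = 1 AND 0 = 0
w6 = w2 OR w5 OR w3 = 1 OR 0 OR 1 = 1
w7 = w6 XNOR w0 = 1 XNOR 1 = 1
w8 = q AND w6 AND w7 = 0 AND 1 AND 1 = 0

w6 = 1; w8 = 0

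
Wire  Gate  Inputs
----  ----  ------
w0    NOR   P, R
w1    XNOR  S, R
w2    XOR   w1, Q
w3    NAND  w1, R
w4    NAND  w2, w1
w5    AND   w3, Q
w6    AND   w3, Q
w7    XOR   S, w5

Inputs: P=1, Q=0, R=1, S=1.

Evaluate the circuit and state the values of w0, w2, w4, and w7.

w0 = 0; w2 = 1; w4 = 0; w7 = 1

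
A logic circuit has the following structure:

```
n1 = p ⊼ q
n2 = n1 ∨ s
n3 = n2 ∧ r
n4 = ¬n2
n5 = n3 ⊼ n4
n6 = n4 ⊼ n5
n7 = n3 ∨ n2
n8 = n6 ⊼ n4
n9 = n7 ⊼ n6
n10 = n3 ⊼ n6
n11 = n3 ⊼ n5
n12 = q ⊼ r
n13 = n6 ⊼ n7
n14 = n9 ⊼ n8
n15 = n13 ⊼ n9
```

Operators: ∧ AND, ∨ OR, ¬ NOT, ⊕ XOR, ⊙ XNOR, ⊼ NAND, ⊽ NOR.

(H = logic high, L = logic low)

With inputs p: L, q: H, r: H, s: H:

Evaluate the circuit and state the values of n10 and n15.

n10 = L; n15 = H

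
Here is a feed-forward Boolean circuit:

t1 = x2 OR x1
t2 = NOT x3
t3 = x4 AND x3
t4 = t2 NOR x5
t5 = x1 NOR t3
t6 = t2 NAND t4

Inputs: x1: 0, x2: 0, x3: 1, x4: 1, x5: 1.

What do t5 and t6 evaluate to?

t5 = 0  t6 = 1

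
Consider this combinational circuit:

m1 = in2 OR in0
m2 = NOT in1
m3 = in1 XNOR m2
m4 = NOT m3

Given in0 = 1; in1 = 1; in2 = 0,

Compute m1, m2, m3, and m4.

m1 = in2 OR in0 = 0 OR 1 = 1
m2 = NOT in1 = NOT 1 = 0
m3 = in1 XNOR m2 = 1 XNOR 0 = 0
m4 = NOT m3 = NOT 0 = 1

m1 = 1; m2 = 0; m3 = 0; m4 = 1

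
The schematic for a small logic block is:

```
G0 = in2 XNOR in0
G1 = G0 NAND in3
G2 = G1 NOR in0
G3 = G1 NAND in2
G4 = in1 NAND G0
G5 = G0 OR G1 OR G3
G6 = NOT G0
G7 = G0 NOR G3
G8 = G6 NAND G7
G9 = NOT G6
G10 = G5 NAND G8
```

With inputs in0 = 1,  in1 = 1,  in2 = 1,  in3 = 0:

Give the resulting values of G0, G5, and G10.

G0 = 1, G5 = 1, G10 = 0

G0 = in2 XNOR in0 = 1 XNOR 1 = 1
G1 = G0 NAND in3 = 1 NAND 0 = 1
G3 = G1 NAND in2 = 1 NAND 1 = 0
G5 = G0 OR G1 OR G3 = 1 OR 1 OR 0 = 1
G6 = NOT G0 = NOT 1 = 0
G7 = G0 NOR G3 = 1 NOR 0 = 0
G8 = G6 NAND G7 = 0 NAND 0 = 1
G10 = G5 NAND G8 = 1 NAND 1 = 0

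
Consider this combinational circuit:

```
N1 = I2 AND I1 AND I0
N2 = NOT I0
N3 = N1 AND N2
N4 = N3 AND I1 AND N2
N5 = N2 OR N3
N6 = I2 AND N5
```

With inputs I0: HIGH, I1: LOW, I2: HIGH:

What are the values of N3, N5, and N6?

N3 = LOW; N5 = LOW; N6 = LOW

N1 = I2 AND I1 AND I0 = HIGH AND LOW AND HIGH = LOW
N2 = NOT I0 = NOT HIGH = LOW
N3 = N1 AND N2 = LOW AND LOW = LOW
N5 = N2 OR N3 = LOW OR LOW = LOW
N6 = I2 AND N5 = HIGH AND LOW = LOW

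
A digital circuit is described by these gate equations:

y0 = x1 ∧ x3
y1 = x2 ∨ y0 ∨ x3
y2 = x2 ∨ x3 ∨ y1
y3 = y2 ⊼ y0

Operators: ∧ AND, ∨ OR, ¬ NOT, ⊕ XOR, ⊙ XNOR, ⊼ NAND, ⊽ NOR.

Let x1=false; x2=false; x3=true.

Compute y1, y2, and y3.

y0 = x1 AND x3 = false AND true = false
y1 = x2 OR y0 OR x3 = false OR false OR true = true
y2 = x2 OR x3 OR y1 = false OR true OR true = true
y3 = y2 NAND y0 = true NAND false = true

y1 = true; y2 = true; y3 = true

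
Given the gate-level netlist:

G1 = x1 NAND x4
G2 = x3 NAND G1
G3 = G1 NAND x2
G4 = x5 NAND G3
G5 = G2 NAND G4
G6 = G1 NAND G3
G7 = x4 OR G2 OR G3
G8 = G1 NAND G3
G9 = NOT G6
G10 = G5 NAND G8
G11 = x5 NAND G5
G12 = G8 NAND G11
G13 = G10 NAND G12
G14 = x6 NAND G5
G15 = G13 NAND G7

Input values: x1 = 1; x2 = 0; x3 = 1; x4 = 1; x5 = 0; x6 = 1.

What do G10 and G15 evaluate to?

G10 = 1, G15 = 0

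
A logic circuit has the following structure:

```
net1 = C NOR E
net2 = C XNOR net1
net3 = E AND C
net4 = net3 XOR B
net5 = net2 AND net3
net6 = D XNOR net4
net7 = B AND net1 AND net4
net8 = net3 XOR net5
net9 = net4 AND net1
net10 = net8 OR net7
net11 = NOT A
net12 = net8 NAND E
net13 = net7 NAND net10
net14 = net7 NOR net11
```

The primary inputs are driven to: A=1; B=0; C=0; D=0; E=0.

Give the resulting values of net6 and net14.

net1 = C NOR E = 0 NOR 0 = 1
net3 = E AND C = 0 AND 0 = 0
net4 = net3 XOR B = 0 XOR 0 = 0
net6 = D XNOR net4 = 0 XNOR 0 = 1
net7 = B AND net1 AND net4 = 0 AND 1 AND 0 = 0
net11 = NOT A = NOT 1 = 0
net14 = net7 NOR net11 = 0 NOR 0 = 1

net6 = 1, net14 = 1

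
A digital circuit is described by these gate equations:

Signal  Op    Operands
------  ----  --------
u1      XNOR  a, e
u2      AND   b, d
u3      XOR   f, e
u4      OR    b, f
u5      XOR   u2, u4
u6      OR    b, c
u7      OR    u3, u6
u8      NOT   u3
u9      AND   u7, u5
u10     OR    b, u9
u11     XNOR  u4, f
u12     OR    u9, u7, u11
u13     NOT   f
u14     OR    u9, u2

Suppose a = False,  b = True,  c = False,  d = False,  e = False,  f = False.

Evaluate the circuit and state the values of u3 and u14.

u2 = b AND d = True AND False = False
u3 = f XOR e = False XOR False = False
u4 = b OR f = True OR False = True
u5 = u2 XOR u4 = False XOR True = True
u6 = b OR c = True OR False = True
u7 = u3 OR u6 = False OR True = True
u9 = u7 AND u5 = True AND True = True
u14 = u9 OR u2 = True OR False = True

u3 = False  u14 = True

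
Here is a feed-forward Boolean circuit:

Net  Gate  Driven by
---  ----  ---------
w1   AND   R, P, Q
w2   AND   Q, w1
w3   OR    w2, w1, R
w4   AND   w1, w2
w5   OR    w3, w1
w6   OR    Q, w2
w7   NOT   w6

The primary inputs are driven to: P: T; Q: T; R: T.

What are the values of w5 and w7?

w5 = T; w7 = F

w1 = R AND P AND Q = T AND T AND T = T
w2 = Q AND w1 = T AND T = T
w3 = w2 OR w1 OR R = T OR T OR T = T
w5 = w3 OR w1 = T OR T = T
w6 = Q OR w2 = T OR T = T
w7 = NOT w6 = NOT T = F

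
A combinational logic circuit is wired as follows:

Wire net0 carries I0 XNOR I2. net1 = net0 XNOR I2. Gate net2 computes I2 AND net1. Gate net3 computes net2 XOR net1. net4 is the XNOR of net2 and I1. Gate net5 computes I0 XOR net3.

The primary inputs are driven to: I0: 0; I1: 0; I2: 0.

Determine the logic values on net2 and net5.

net2 = 0, net5 = 0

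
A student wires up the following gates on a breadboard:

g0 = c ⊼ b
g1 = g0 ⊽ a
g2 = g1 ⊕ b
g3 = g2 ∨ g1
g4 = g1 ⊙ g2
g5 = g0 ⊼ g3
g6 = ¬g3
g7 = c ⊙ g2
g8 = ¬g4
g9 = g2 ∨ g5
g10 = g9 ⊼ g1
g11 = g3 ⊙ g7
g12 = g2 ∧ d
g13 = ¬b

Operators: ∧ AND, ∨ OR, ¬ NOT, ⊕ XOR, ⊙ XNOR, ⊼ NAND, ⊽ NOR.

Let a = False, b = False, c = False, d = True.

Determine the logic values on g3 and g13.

g0 = c NAND b = False NAND False = True
g1 = g0 NOR a = True NOR False = False
g2 = g1 XOR b = False XOR False = False
g3 = g2 OR g1 = False OR False = False
g13 = NOT b = NOT False = True

g3 = False; g13 = True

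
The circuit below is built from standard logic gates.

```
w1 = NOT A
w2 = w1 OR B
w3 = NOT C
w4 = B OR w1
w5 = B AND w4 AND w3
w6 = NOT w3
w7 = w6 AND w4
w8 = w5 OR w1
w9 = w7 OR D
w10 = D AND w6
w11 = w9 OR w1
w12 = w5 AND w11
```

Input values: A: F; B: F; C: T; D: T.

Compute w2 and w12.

w2 = T; w12 = F

w1 = NOT A = NOT F = T
w2 = w1 OR B = T OR F = T
w3 = NOT C = NOT T = F
w4 = B OR w1 = F OR T = T
w5 = B AND w4 AND w3 = F AND T AND F = F
w6 = NOT w3 = NOT F = T
w7 = w6 AND w4 = T AND T = T
w9 = w7 OR D = T OR T = T
w11 = w9 OR w1 = T OR T = T
w12 = w5 AND w11 = F AND T = F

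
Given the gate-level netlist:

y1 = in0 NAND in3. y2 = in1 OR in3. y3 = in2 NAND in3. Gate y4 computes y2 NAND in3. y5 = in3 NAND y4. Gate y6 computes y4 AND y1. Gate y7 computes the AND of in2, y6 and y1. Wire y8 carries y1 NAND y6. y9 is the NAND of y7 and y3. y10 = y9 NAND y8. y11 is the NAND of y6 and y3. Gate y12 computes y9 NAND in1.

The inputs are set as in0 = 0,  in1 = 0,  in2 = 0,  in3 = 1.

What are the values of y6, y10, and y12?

y6 = 0; y10 = 0; y12 = 1

y1 = in0 NAND in3 = 0 NAND 1 = 1
y2 = in1 OR in3 = 0 OR 1 = 1
y3 = in2 NAND in3 = 0 NAND 1 = 1
y4 = y2 NAND in3 = 1 NAND 1 = 0
y6 = y4 AND y1 = 0 AND 1 = 0
y7 = in2 AND y6 AND y1 = 0 AND 0 AND 1 = 0
y8 = y1 NAND y6 = 1 NAND 0 = 1
y9 = y7 NAND y3 = 0 NAND 1 = 1
y10 = y9 NAND y8 = 1 NAND 1 = 0
y12 = y9 NAND in1 = 1 NAND 0 = 1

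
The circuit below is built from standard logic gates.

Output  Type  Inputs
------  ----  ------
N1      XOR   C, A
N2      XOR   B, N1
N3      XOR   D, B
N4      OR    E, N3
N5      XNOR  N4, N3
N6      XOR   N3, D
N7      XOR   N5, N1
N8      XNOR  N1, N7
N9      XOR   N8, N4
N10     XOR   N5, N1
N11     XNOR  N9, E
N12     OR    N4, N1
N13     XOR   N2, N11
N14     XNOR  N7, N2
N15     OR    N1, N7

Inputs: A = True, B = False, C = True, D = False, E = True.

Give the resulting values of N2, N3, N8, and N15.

N2 = False  N3 = False  N8 = True  N15 = False

N1 = C XOR A = True XOR True = False
N2 = B XOR N1 = False XOR False = False
N3 = D XOR B = False XOR False = False
N4 = E OR N3 = True OR False = True
N5 = N4 XNOR N3 = True XNOR False = False
N7 = N5 XOR N1 = False XOR False = False
N8 = N1 XNOR N7 = False XNOR False = True
N15 = N1 OR N7 = False OR False = False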